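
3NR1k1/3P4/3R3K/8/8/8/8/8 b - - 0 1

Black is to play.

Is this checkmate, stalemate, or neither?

Black to move; black king on g8.
In check: yes, from the white rook on e8.
King squares — f7: attacked by Nd8; g7: attacked by Kh6; h7: attacked by Kh6; f8: attacked by Re8; h8: attacked by Re8.
Legal moves for Black: none.
In check with no legal moves → checkmate.

checkmate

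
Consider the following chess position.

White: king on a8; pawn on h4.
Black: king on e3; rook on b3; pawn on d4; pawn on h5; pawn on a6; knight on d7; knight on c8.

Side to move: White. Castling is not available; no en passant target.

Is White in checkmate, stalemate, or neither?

White to move; white king on a8.
In check: no.
King squares — a7: attacked by Nc8; b7: attacked by Rb3; b8: attacked by Rb3.
Legal moves for White: none.
Not in check and no legal moves → stalemate.

stalemate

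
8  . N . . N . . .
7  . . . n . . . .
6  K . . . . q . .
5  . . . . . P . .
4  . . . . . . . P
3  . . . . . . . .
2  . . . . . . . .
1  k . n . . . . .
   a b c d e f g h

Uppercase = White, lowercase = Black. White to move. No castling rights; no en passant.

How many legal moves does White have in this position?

White to move; king on a6.
In check: yes, from the black queen on f6.
Legal moves: Kb7, Ka7, Kb5, Ka5, Nxf6, Nd6, Nc6.
Count: 7.

7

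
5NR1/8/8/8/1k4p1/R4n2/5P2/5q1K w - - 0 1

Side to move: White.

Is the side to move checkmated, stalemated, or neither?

checkmate

White to move; white king on h1.
In check: yes, from the black queen on f1.
King squares — g1: attacked by Qf1; g2: attacked by Qf1; h2: attacked by Nf3.
Legal moves for White: none.
In check with no legal moves → checkmate.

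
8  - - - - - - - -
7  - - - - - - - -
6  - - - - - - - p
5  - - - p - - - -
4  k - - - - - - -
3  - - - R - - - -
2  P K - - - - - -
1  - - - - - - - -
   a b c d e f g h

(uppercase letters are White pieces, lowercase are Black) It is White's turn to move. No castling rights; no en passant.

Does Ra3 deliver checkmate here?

no

After Ra3: black king on a4; in check: yes, from the white rook on a3.
Black has 2 legal replies: Kb5, Kb4.
In check but a legal move exists → not checkmate.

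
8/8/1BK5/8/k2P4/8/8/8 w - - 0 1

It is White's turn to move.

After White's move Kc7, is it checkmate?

After Kc7: black king on a4; in check: no.
Black is not in check, so this cannot be checkmate.

no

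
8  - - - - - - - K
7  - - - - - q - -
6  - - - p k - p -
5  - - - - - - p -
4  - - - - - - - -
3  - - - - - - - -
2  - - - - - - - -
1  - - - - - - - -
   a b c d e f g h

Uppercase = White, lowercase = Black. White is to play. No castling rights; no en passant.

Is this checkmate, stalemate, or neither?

White to move; white king on h8.
In check: no.
King squares — g7: attacked by Qf7; h7: attacked by Qf7; g8: attacked by Qf7.
Legal moves for White: none.
Not in check and no legal moves → stalemate.

stalemate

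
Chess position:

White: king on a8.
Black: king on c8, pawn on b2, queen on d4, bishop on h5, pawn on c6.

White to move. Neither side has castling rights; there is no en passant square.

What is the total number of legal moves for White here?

0

White to move; king on a8.
In check: no.
Legal moves: none.
Count: 0.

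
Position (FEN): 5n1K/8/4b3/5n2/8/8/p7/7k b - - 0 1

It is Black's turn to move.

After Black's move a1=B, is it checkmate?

yes

After a1=B: white king on h8; in check: yes, from the black bishop on a1.
King squares — g7: attacked by Ba1; h7: attacked by Nf8; g8: attacked by Be6.
White has no legal moves → checkmate.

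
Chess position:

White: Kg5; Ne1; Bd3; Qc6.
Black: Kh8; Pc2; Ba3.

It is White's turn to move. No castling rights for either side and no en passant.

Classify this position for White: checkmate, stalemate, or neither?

neither

White to move; white king on g5.
In check: no.
Legal moves for White include: Qe8+, Qc8+, Qa8+, Qd7, Qc7, Qb7, Qh6+, Qg6, Qf6+, Qe6, Qd6, Qb6, Qa6, Qd5, Qc5, Qb5, Qe4, Qc4, ... (list truncated; more exist).
White has legal moves and is not in check → neither.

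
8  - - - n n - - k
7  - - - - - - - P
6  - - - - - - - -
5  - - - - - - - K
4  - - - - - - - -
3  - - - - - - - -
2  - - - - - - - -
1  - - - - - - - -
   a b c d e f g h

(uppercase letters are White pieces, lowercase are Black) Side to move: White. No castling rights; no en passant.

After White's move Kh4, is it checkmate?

After Kh4: black king on h8; in check: no.
Black is not in check, so this cannot be checkmate.

no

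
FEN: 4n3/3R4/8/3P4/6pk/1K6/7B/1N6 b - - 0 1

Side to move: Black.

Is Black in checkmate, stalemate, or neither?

neither

Black to move; black king on h4.
In check: no.
Legal moves for Black: Ng7, Nc7, Nf6, Nd6, Kh5, Kg5, Kh3, g3.
Black has 8 legal moves and is not in check → neither.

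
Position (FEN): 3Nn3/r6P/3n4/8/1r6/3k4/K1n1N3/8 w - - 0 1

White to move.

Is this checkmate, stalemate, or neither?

checkmate

White to move; white king on a2.
In check: yes, from the black rook on a7.
King squares — a1: attacked by Nc2; b1: attacked by Rb4; b2: attacked by Rb4; a3: attacked by Nc2; b3: attacked by Rb4.
Legal moves for White: none.
In check with no legal moves → checkmate.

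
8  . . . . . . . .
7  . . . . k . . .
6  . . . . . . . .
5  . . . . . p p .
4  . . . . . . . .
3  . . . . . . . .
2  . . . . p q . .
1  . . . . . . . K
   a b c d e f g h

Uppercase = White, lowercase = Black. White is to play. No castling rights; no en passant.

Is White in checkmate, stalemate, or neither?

stalemate

White to move; white king on h1.
In check: no.
King squares — g1: attacked by Qf2; g2: attacked by Qf2; h2: attacked by Qf2.
Legal moves for White: none.
Not in check and no legal moves → stalemate.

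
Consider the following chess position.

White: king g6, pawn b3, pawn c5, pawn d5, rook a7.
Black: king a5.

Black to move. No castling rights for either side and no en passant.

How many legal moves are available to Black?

Black to move; king on a5.
In check: yes, from the white rook on a7.
Legal moves: Kb5, Kb4.
Count: 2.

2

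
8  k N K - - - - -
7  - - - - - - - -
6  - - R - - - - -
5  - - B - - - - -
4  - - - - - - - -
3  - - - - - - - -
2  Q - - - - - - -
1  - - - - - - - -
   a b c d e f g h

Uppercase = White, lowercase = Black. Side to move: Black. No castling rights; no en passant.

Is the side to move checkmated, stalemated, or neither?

Black to move; black king on a8.
In check: yes, from the white queen on a2.
King squares — a7: attacked by Qa2; b7: attacked by Kc8; b8: attacked by Kc8.
Legal moves for Black: none.
In check with no legal moves → checkmate.

checkmate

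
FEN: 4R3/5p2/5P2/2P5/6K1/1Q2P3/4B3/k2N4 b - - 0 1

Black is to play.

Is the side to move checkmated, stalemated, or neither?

Black to move; black king on a1.
In check: no.
King squares — b1: attacked by Qb3; a2: attacked by Qb3; b2: attacked by Nd1.
Legal moves for Black: none.
Not in check and no legal moves → stalemate.

stalemate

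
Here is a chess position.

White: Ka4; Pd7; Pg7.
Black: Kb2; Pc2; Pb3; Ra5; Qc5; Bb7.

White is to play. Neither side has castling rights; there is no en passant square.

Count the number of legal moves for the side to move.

0

White to move; king on a4.
In check: yes, from the black rook on a5.
Legal moves: none.
Count: 0.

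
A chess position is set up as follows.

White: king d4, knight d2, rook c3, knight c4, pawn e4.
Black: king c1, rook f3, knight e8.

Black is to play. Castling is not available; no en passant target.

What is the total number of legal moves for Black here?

Black to move; king on c1.
In check: yes, from the white rook on c3.
Legal moves: Kd1, Rxc3.
Count: 2.

2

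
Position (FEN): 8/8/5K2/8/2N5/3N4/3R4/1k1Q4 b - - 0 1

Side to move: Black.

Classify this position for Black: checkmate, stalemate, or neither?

Black to move; black king on b1.
In check: yes, from the white queen on d1.
King squares — a1: attacked by Qd1; c1: attacked by Qd1; a2: attacked by Rd2; b2: attacked by Rd2; c2: attacked by Qd1.
Legal moves for Black: none.
In check with no legal moves → checkmate.

checkmate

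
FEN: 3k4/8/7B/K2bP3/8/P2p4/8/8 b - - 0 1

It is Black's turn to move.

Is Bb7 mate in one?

After Bb7: white king on a5; in check: no.
White is not in check, so this cannot be checkmate.

no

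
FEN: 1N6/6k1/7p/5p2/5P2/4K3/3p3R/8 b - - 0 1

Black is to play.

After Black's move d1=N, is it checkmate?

no

After d1=N: white king on e3; in check: yes, from the black knight on d1.
White has 5 legal replies: Kd4, Kf3, Kd3, Ke2, Kd2.
In check but a legal move exists → not checkmate.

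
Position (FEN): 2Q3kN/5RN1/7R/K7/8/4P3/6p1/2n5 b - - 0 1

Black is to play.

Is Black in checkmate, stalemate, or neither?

Black to move; black king on g8.
In check: yes, from the white queen on c8.
King squares — f7: attacked by Nh8; g7: attacked by Rf7; h7: attacked by Rh6; f8: attacked by Rf7; h8: attacked by Rh6.
Legal moves for Black: none.
In check with no legal moves → checkmate.

checkmate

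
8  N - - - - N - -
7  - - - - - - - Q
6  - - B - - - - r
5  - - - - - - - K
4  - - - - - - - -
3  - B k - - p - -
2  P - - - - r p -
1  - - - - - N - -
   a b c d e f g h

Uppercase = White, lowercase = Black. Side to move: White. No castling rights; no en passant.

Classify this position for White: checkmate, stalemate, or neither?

neither

White to move; white king on h5.
In check: yes, from the black rook on h6.
King squares — g4: available; h4: attacked by Rh6; g5: available; g6: attacked by Rh6; h6: available.
Legal moves for White: Kxh6, Kg5, Kg4, Qxh6.
White is in check but has 4 legal moves → neither.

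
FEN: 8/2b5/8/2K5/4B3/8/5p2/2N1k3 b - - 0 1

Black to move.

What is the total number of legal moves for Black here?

Black to move; king on e1.
In check: no.
Legal moves: Bd8, Bb8, Bd6+, Bb6+, Be5, Ba5, Bf4, Bg3, Bh2, Kd2, Kf1, Kd1, f1=Q, f1=R, f1=B, f1=N.
Count: 16.

16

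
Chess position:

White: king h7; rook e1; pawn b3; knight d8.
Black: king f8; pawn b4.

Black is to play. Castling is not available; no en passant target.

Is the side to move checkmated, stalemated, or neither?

Black to move; black king on f8.
In check: no.
King squares — e7: attacked by Re1; f7: attacked by Nd8; g7: attacked by Kh7; e8: attacked by Re1; g8: attacked by Kh7.
Legal moves for Black: none.
Not in check and no legal moves → stalemate.

stalemate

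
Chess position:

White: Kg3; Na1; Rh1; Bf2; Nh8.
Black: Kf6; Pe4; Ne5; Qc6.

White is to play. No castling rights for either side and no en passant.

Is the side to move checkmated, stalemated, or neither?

neither

White to move; white king on g3.
In check: no.
Legal moves for White include: Nf7, Ng6, Kh4, Kf4, Kh3, Kh2, Kg2, Ba7, Bb6, Bc5, Bd4, Be3, Bg1, Be1, Rh7, Rh6+, Rh5, Rh4, ... (list truncated; more exist).
White has legal moves and is not in check → neither.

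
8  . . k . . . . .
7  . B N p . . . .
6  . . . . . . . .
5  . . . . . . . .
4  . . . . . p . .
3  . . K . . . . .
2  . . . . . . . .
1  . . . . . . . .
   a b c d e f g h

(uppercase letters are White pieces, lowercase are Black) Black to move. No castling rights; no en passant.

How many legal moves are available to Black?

4

Black to move; king on c8.
In check: yes, from the white bishop on b7.
Legal moves: Kd8, Kb8, Kxc7, Kxb7.
Count: 4.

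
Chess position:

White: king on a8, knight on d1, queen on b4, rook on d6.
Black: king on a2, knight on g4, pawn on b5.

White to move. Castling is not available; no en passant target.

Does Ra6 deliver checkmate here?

yes

After Ra6: black king on a2; in check: yes, from the white rook on a6.
King squares — a1: attacked by Ra6; b1: attacked by Qb4; b2: attacked by Nd1; a3: attacked by Qb4; b3: attacked by Qb4.
Black has no legal moves → checkmate.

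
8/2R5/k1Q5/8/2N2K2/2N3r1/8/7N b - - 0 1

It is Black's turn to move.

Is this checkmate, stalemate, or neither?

Black to move; black king on a6.
In check: yes, from the white queen on c6.
King squares — a5: attacked by Nc4; b5: attacked by Nc3; b6: attacked by Nc4; a7: attacked by Rc7; b7: attacked by Qc6.
Legal moves for Black: none.
In check with no legal moves → checkmate.

checkmate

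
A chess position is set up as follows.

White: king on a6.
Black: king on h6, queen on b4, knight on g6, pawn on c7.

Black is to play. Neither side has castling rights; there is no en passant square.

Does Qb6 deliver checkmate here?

After Qb6: white king on a6; in check: yes, from the black queen on b6.
King squares — a5: attacked by Qb6; b5: attacked by Qb6; b6: attacked by Pc7; a7: attacked by Qb6; b7: attacked by Qb6.
White has no legal moves → checkmate.

yes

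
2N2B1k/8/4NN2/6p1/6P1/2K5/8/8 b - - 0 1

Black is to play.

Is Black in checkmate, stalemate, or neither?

Black to move; black king on h8.
In check: no.
King squares — g7: attacked by Ne6; h7: attacked by Nf6; g8: attacked by Nf6.
Legal moves for Black: none.
Not in check and no legal moves → stalemate.

stalemate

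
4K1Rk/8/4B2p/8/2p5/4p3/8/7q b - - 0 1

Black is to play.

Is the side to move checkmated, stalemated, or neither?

neither

Black to move; black king on h8.
In check: yes, from the white rook on g8.
Legal moves for Black: Kh7.
Black is in check but has 1 legal move → neither.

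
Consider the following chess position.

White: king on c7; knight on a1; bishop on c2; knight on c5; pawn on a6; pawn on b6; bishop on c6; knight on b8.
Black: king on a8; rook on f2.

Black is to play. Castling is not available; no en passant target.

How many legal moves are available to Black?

0

Black to move; king on a8.
In check: yes, from the white bishop on c6.
Legal moves: none.
Count: 0.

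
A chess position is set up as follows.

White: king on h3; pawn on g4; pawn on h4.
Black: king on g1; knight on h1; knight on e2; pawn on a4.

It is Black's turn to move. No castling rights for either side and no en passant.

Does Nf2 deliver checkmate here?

After Nf2: white king on h3; in check: yes, from the black knight on f2.
King squares — g2: attacked by Kg1; h2: attacked by Kg1; g3: attacked by Ne2; g4: own pawn; h4: own pawn.
White has no legal moves → checkmate.

yes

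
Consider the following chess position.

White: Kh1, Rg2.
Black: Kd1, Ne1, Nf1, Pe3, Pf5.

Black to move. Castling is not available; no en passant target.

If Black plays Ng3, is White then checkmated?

no

After Ng3: white king on h1; in check: yes, from the black knight on g3.
White has 3 legal replies: Kh2, Kg1, Rxg3.
In check but a legal move exists → not checkmate.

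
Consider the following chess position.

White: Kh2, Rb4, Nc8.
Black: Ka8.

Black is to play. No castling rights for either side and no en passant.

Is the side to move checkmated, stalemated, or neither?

Black to move; black king on a8.
In check: no.
King squares — a7: attacked by Nc8; b7: attacked by Rb4; b8: attacked by Rb4.
Legal moves for Black: none.
Not in check and no legal moves → stalemate.

stalemate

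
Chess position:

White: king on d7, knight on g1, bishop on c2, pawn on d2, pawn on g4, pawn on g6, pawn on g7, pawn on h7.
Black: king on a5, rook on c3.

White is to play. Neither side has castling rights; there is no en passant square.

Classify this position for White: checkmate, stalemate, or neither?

White to move; white king on d7.
In check: no.
Legal moves for White include: Ke8, Kd8, Ke7, Ke6, Kd6, Bf5, Be4, Ba4, Bd3, Bb3, Bd1, Bb1, Nh3, Nf3, Ne2, dxc3, h8=Q, h8=R, ... (list truncated; more exist).
White has legal moves and is not in check → neither.

neither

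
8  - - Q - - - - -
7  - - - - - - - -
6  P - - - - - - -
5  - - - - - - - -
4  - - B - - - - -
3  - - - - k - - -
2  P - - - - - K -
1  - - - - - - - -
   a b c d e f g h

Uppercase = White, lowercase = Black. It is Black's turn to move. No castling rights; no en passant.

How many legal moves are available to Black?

4

Black to move; king on e3.
In check: no.
Legal moves: Kf4, Ke4, Kd4, Kd2.
Count: 4.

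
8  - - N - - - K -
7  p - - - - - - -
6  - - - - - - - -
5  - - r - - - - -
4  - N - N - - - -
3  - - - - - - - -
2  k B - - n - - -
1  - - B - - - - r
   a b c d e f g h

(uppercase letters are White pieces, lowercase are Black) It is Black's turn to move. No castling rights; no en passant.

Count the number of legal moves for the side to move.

1

Black to move; king on a2.
In check: yes, from the white knight on b4.
Legal moves: Kb1.
Count: 1.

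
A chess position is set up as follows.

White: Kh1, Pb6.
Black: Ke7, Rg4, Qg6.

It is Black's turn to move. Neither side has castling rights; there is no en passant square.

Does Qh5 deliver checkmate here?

After Qh5: white king on h1; in check: yes, from the black queen on h5.
King squares — g1: attacked by Rg4; g2: attacked by Rg4; h2: attacked by Qh5.
White has no legal moves → checkmate.

yes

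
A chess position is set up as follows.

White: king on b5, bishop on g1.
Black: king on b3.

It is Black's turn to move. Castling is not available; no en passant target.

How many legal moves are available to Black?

5

Black to move; king on b3.
In check: no.
Legal moves: Kc3, Ka3, Kc2, Kb2, Ka2.
Count: 5.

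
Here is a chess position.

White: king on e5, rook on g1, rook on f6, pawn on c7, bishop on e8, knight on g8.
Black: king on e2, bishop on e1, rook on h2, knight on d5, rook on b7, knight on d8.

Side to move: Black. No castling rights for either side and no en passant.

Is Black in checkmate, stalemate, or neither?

neither

Black to move; black king on e2.
In check: no.
Legal moves for Black include: Nf7+, Ne6, Nc6+, Rb8, Rxc7, Ra7, Rb6, Rb5, Rb4, Rb3, Rb2, Rb1, Ne7, Nxc7, Nxf6, Nb6, Nf4, Nb4, ... (list truncated; more exist).
Black has legal moves and is not in check → neither.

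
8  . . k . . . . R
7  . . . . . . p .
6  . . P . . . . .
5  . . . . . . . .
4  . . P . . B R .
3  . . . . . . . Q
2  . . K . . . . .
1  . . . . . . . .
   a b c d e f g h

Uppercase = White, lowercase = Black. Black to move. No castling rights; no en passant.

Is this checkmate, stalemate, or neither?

Black to move; black king on c8.
In check: yes, from the white rook on h8.
King squares — b7: attacked by Pc6; c7: attacked by Bf4; d7: attacked by Pc6; b8: attacked by Bf4; d8: attacked by Rh8.
Legal moves for Black: none.
In check with no legal moves → checkmate.

checkmate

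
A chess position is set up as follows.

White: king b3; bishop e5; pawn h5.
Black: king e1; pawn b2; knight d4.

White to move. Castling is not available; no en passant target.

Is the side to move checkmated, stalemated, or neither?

neither

White to move; white king on b3.
In check: yes, from the black knight on d4.
Legal moves for White: Kc4, Kb4, Ka4, Kc3, Ka3, Kxb2, Ka2, Bxd4.
White is in check but has 8 legal moves → neither.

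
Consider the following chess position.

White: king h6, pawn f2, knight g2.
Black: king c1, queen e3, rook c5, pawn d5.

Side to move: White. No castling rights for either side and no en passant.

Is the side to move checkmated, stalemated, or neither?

White to move; white king on h6.
In check: yes, from the black queen on e3.
Legal moves for White: Kh7, Kg7, Kg6, Kh5, Nf4, Nxe3, fxe3, f4.
White is in check but has 8 legal moves → neither.

neither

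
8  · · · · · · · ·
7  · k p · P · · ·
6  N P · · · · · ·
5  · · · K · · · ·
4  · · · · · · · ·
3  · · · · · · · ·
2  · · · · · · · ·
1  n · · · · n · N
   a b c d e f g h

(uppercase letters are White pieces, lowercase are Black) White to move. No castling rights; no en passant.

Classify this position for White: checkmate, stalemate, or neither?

White to move; white king on d5.
In check: no.
Legal moves for White: Nb8, Nxc7, Nc5+, Nb4, Ke6, Ke5, Kc5, Ke4, Kd4, Kc4, Ng3, Nf2, bxc7, e8=Q, e8=R, e8=B, e8=N.
White has 17 legal moves and is not in check → neither.

neither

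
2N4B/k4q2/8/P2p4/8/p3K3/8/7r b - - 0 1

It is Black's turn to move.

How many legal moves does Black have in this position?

4

Black to move; king on a7.
In check: yes, from the white knight on c8.
Legal moves: Kb8, Ka8, Kb7, Ka6.
Count: 4.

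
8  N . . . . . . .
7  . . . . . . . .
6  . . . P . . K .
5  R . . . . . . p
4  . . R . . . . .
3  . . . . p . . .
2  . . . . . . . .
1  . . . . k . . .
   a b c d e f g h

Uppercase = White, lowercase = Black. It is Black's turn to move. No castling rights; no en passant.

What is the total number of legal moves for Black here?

Black to move; king on e1.
In check: no.
Legal moves: Kf2, Ke2, Kd2, Kf1, Kd1, h4, e2.
Count: 7.

7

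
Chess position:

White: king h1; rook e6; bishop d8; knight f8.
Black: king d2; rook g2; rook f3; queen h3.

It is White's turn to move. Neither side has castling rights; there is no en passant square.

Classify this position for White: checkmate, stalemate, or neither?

White to move; white king on h1.
In check: yes, from the black queen on h3.
King squares — g1: attacked by Rg2; g2: attacked by Qh3; h2: attacked by Rg2.
Legal moves for White: none.
In check with no legal moves → checkmate.

checkmate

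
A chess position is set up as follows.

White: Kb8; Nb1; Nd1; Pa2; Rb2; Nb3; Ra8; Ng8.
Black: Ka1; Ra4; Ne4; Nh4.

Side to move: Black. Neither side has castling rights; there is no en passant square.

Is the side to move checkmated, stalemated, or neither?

Black to move; black king on a1.
In check: yes, from the white knight on b3.
King squares — b1: attacked by Rb2; a2: attacked by Rb2; b2: attacked by Nd1.
Legal moves for Black: none.
In check with no legal moves → checkmate.

checkmate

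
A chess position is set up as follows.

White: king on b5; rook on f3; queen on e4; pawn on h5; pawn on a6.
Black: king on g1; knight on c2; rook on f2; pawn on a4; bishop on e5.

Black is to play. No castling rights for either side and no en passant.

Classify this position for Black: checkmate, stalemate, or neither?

Black to move; black king on g1.
In check: no.
Legal moves for Black include: Bh8, Bb8, Bg7, Bc7, Bf6, Bd6, Bf4, Bd4, Bg3, Bc3, Bh2, Bb2, Ba1, Rxf3, Rh2, Rg2, Re2, Rd2, ... (list truncated; more exist).
Black has legal moves and is not in check → neither.

neither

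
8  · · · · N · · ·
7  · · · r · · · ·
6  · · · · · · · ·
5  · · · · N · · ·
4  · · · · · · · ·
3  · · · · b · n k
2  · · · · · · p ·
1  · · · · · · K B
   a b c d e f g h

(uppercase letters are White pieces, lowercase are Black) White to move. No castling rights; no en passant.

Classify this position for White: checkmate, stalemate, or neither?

checkmate

White to move; white king on g1.
In check: yes, from the black bishop on e3.
King squares — f1: attacked by Pg2; h1: own bishop; f2: attacked by Be3; g2: attacked by Kh3; h2: attacked by Kh3.
Legal moves for White: none.
In check with no legal moves → checkmate.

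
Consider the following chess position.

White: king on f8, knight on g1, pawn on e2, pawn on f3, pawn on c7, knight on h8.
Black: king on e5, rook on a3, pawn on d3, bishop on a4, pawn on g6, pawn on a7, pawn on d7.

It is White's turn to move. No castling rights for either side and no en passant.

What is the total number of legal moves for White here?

White to move; king on f8.
In check: no.
Legal moves: Nf7+, Nxg6+, Kg8, Ke8, Kg7, Kf7, Ke7, Nh3, exd3, c8=Q, c8=R, c8=B, c8=N, f4+, e3, e4.
Count: 16.

16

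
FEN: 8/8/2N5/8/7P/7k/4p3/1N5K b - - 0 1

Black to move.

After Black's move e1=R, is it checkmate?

yes

After e1=R: white king on h1; in check: yes, from the black rook on e1.
King squares — g1: attacked by Re1; g2: attacked by Kh3; h2: attacked by Kh3.
White has no legal moves → checkmate.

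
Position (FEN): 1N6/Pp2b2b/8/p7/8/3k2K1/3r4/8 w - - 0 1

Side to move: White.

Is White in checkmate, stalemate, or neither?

White to move; white king on g3.
In check: no.
Legal moves for White: Nd7, Nc6, Na6, Kg4, Kf4, Kh3, Kf3, a8=Q, a8=R, a8=B, a8=N.
White has 11 legal moves and is not in check → neither.

neither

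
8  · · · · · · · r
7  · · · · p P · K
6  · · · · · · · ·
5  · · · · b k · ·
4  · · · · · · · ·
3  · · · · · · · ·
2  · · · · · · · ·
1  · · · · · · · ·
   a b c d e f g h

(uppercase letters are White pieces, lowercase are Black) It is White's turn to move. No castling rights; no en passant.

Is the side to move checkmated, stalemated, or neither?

White to move; white king on h7.
In check: yes, from the black rook on h8.
King squares — g6: attacked by Kf5; h6: attacked by Rh8; g7: attacked by Be5; g8: attacked by Rh8; h8: attacked by Be5.
Legal moves for White: none.
In check with no legal moves → checkmate.

checkmate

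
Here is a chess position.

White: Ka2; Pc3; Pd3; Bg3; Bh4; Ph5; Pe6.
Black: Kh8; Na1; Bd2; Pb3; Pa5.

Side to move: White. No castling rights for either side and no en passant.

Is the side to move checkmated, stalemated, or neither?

White to move; white king on a2.
In check: yes, from the black pawn on b3.
King squares — a1: available; b1: available; b2: available; a3: available; b3: attacked by Na1.
Legal moves for White: Ka3, Kb2, Kb1, Kxa1.
White is in check but has 4 legal moves → neither.

neither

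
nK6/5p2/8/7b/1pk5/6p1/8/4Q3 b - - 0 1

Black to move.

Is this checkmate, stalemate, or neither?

Black to move; black king on c4.
In check: no.
Legal moves for Black: Nc7, Nb6, Bg6, Bg4, Bf3, Be2, Bd1, Kd5, Kc5, Kb5, Kd4, Kd3, Kb3, f6, b3, g2, f5.
Black has 17 legal moves and is not in check → neither.

neither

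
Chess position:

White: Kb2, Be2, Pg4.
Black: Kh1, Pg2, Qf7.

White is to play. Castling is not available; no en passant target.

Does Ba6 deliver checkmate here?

no

After Ba6: black king on h1; in check: no.
Black is not in check, so this cannot be checkmate.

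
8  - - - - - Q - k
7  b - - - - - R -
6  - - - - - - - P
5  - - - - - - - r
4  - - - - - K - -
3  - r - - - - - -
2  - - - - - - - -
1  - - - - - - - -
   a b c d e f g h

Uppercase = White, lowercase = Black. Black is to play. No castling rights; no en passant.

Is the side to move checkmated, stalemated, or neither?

Black to move; black king on h8.
In check: yes, from the white queen on f8.
King squares — g7: attacked by Ph6; h7: attacked by Rg7; g8: attacked by Rg7.
Legal moves for Black: none.
In check with no legal moves → checkmate.

checkmate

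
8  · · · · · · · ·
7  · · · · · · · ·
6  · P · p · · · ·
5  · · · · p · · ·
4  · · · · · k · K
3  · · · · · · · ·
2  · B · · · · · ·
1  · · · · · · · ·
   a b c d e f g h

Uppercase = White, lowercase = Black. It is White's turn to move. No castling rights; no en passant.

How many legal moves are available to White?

White to move; king on h4.
In check: no.
Legal moves: Kh5, Kh3, Bxe5+, Bd4, Bc3, Ba3, Bc1+, Ba1, b7.
Count: 9.

9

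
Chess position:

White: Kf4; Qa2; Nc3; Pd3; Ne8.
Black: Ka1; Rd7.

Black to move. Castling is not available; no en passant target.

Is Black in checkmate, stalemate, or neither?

checkmate

Black to move; black king on a1.
In check: yes, from the white queen on a2.
King squares — b1: attacked by Qa2; a2: attacked by Nc3; b2: attacked by Qa2.
Legal moves for Black: none.
In check with no legal moves → checkmate.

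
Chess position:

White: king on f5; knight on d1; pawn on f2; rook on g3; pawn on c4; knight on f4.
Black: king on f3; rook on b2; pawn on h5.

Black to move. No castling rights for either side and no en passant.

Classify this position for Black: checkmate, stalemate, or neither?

Black to move; black king on f3.
In check: yes, from the white rook on g3.
King squares — e2: attacked by Nf4; f2: attacked by Nd1; g2: attacked by Rg3; e3: attacked by Nd1; g3: attacked by Pf2; e4: attacked by Kf5; f4: attacked by Kf5; g4: attacked by Rg3.
Legal moves for Black: none.
In check with no legal moves → checkmate.

checkmate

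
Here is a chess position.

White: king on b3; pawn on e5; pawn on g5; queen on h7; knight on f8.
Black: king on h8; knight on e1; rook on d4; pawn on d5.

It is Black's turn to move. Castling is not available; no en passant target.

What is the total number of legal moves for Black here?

Black to move; king on h8.
In check: yes, from the white queen on h7.
Legal moves: none.
Count: 0.

0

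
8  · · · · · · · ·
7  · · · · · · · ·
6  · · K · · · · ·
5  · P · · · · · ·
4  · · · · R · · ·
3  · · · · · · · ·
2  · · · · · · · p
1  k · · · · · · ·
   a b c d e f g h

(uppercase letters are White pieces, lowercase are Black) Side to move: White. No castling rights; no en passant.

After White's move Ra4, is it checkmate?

no

After Ra4: black king on a1; in check: yes, from the white rook on a4.
Black has 2 legal replies: Kb2, Kb1.
In check but a legal move exists → not checkmate.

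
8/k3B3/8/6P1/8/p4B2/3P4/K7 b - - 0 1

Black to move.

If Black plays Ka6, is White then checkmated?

After Ka6: white king on a1; in check: no.
White is not in check, so this cannot be checkmate.

no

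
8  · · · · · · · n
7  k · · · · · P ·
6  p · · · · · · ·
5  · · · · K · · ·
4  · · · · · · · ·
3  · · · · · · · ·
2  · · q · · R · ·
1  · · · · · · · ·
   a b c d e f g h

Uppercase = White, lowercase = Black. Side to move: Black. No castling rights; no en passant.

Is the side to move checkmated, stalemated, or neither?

neither

Black to move; black king on a7.
In check: no.
Legal moves for Black include: Nf7+, Ng6+, Kb8, Ka8, Kb7, Kb6, Qc8, Qh7, Qc7+, Qg6, Qc6, Qf5+, Qc5+, Qe4+, Qc4, Qa4, Qd3, Qc3+, ... (list truncated; more exist).
Black has legal moves and is not in check → neither.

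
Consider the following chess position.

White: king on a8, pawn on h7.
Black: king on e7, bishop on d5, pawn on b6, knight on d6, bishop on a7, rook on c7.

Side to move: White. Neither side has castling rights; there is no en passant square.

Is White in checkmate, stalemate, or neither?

checkmate

White to move; white king on a8.
In check: yes, from the black bishop on d5.
King squares — a7: attacked by Rc7; b7: attacked by Bd5; b8: attacked by Ba7.
Legal moves for White: none.
In check with no legal moves → checkmate.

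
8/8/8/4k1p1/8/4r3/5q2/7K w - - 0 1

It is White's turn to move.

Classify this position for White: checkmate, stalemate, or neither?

stalemate

White to move; white king on h1.
In check: no.
King squares — g1: attacked by Qf2; g2: attacked by Qf2; h2: attacked by Qf2.
Legal moves for White: none.
Not in check and no legal moves → stalemate.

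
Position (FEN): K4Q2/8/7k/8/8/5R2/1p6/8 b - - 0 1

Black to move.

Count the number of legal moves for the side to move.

4

Black to move; king on h6.
In check: yes, from the white queen on f8.
Legal moves: Kh7, Kg6, Kh5, Kg5.
Count: 4.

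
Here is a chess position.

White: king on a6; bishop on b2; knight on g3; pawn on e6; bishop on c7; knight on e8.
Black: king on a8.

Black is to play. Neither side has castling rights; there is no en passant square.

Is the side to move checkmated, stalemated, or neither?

Black to move; black king on a8.
In check: no.
King squares — a7: attacked by Ka6; b7: attacked by Ka6; b8: attacked by Bc7.
Legal moves for Black: none.
Not in check and no legal moves → stalemate.

stalemate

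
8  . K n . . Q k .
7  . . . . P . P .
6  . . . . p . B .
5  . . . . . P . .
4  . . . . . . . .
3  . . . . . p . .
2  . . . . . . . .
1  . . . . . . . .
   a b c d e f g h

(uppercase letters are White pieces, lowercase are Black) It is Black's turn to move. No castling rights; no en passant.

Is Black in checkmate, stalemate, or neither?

checkmate

Black to move; black king on g8.
In check: yes, from the white queen on f8.
King squares — f7: attacked by Bg6; g7: attacked by Qf8; h7: attacked by Bg6; f8: attacked by Pe7; h8: attacked by Pg7.
Legal moves for Black: none.
In check with no legal moves → checkmate.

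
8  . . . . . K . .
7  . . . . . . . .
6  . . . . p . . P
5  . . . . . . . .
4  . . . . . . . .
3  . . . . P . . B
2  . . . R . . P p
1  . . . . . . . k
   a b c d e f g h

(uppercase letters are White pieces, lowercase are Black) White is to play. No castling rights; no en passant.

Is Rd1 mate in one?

yes

After Rd1: black king on h1; in check: yes, from the white rook on d1.
King squares — g1: attacked by Rd1; g2: attacked by Bh3; h2: own pawn.
Black has no legal moves → checkmate.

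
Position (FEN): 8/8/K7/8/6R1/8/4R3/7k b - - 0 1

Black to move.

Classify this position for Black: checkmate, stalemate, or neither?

Black to move; black king on h1.
In check: no.
King squares — g1: attacked by Rg4; g2: attacked by Re2; h2: attacked by Re2.
Legal moves for Black: none.
Not in check and no legal moves → stalemate.

stalemate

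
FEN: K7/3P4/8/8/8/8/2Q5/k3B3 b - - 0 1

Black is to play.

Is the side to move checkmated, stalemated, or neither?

stalemate

Black to move; black king on a1.
In check: no.
King squares — b1: attacked by Qc2; a2: attacked by Qc2; b2: attacked by Qc2.
Legal moves for Black: none.
Not in check and no legal moves → stalemate.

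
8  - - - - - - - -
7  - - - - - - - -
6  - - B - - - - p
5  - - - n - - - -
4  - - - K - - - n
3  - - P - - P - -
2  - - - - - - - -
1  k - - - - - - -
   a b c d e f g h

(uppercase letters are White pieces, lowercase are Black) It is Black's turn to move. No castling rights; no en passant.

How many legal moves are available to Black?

16

Black to move; king on a1.
In check: no.
Legal moves: Ne7, Nc7, Nf6, Nb6, Nf4, Nb4, Ne3, Nxc3, Ng6, Nf5+, Nxf3+, Ng2, Kb2, Ka2, Kb1, h5.
Count: 16.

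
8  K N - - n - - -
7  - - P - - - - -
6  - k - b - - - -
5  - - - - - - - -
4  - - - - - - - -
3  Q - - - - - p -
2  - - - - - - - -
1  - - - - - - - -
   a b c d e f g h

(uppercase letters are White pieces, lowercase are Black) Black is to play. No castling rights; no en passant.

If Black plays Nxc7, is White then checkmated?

After Nxc7: white king on a8; in check: yes, from the black knight on c7.
King squares — a7: attacked by Kb6; b7: attacked by Kb6; b8: own knight.
White has no legal moves → checkmate.

yes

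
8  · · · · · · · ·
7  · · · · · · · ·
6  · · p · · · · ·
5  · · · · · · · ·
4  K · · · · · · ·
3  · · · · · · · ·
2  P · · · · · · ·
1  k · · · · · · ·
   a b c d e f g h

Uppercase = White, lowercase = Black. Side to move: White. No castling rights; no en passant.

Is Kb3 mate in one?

After Kb3: black king on a1; in check: no.
Black is not in check, so this cannot be checkmate.

no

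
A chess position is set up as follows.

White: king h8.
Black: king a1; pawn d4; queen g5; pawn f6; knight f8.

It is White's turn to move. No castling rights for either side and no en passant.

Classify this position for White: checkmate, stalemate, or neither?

stalemate

White to move; white king on h8.
In check: no.
King squares — g7: attacked by Qg5; h7: attacked by Nf8; g8: attacked by Qg5.
Legal moves for White: none.
Not in check and no legal moves → stalemate.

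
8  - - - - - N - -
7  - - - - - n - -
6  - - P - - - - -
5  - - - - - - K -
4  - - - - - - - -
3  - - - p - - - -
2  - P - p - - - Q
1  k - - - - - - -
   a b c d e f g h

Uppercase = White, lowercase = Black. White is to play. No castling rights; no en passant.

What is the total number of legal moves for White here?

White to move; king on g5.
In check: yes, from the black knight on f7.
Legal moves: Kg6, Kf6, Kh5, Kf5, Kh4, Kg4, Kf4.
Count: 7.

7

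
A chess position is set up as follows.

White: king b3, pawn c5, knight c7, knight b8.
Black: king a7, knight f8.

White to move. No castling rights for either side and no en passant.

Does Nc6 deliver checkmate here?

After Nc6: black king on a7; in check: yes, from the white knight on c6.
Black has 1 legal reply: Kb7.
In check but a legal move exists → not checkmate.

no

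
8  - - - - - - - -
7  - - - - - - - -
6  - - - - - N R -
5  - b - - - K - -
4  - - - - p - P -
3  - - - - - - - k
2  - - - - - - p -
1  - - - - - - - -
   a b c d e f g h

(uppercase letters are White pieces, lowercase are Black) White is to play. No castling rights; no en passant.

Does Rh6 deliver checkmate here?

no

After Rh6: black king on h3; in check: yes, from the white rook on h6.
Black has 1 legal reply: Kg3.
In check but a legal move exists → not checkmate.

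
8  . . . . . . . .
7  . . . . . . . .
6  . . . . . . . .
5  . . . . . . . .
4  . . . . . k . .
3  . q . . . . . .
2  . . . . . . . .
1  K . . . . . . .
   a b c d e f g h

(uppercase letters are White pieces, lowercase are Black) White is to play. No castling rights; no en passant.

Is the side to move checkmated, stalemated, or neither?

stalemate

White to move; white king on a1.
In check: no.
King squares — b1: attacked by Qb3; a2: attacked by Qb3; b2: attacked by Qb3.
Legal moves for White: none.
Not in check and no legal moves → stalemate.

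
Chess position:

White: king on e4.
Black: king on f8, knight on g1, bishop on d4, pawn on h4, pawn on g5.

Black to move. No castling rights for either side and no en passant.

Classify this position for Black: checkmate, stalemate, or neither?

neither

Black to move; black king on f8.
In check: no.
Legal moves for Black include: Kg8, Ke8, Kg7, Kf7, Ke7, Bh8, Bg7, Ba7, Bf6, Bb6, Be5, Bc5, Be3, Bc3, Bf2, Bb2, Ba1, Nh3, ... (list truncated; more exist).
Black has legal moves and is not in check → neither.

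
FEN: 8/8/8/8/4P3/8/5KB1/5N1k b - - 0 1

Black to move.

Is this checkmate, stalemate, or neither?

Black to move; black king on h1.
In check: yes, from the white bishop on g2.
King squares — g1: attacked by Kf2; g2: attacked by Kf2; h2: attacked by Nf1.
Legal moves for Black: none.
In check with no legal moves → checkmate.

checkmate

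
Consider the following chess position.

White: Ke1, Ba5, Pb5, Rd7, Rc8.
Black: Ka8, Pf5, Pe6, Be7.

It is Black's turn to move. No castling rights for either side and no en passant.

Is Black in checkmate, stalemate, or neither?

Black to move; black king on a8.
In check: yes, from the white rook on c8.
King squares — a7: attacked by Rd7; b7: attacked by Rd7; b8: attacked by Rc8.
Legal moves for Black: none.
In check with no legal moves → checkmate.

checkmate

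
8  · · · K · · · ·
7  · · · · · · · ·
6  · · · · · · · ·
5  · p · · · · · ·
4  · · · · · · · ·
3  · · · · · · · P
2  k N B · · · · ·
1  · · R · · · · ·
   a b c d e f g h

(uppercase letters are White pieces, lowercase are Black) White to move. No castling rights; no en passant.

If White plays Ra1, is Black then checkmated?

After Ra1: black king on a2; in check: yes, from the white rook on a1.
Black has 2 legal replies: Kxb2, Kxa1.
In check but a legal move exists → not checkmate.

no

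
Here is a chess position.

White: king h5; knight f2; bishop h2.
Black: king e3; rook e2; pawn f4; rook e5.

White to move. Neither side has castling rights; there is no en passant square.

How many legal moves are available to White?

4

White to move; king on h5.
In check: yes, from the black rook on e5.
Legal moves: Kh6, Kg6, Kh4, Kg4.
Count: 4.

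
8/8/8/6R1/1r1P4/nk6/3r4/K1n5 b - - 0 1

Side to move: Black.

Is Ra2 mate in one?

yes

After Ra2: white king on a1; in check: yes, from the black rook on a2.
King squares — b1: attacked by Na3; a2: attacked by Nc1; b2: attacked by Ra2.
White has no legal moves → checkmate.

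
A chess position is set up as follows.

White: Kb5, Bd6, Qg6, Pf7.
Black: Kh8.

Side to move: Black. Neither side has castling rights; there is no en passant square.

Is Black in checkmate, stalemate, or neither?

stalemate

Black to move; black king on h8.
In check: no.
King squares — g7: attacked by Qg6; h7: attacked by Qg6; g8: attacked by Qg6.
Legal moves for Black: none.
Not in check and no legal moves → stalemate.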